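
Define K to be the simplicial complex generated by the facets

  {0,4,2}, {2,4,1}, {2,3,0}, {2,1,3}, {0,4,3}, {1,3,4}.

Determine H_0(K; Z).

K has 5 vertices, 9 edges, 6 triangles.
rank ∂_0 = 0, rank ∂_1 = 4 ⇒ b_0 = 5 − 0 − 4 = 1; all invariant factors of ∂_1 are 1 so no torsion. So H_0 ≅ Z.

H_0 ≅ Z.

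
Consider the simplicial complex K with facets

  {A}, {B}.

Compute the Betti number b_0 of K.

b_0 = 2.

Take the total order A < B on the vertex set. Then K (dimension 0) consists of the simplices:

  0-simplices (2): A, B

so the chain groups are C_0 ≅ Z^2.

Reading off H_k = ker ∂_k / im ∂_{k+1}:

  H_0: rank C_0 − rank ∂_1 = 2 − 0 = 2, and there is no ∂_1, so H_0 ≅ Z^2.

Hence the Betti numbers are b_0 = 2.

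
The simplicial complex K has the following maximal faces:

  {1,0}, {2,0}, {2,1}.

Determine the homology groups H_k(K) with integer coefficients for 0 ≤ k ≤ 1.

H_0 = Z,  H_1 = Z.

Order the vertices as 0 < 1 < 2. Listing each simplex with vertices in this order, K has dimension 1 with simplices:

  0-simplices (3): [0], [1], [2]
  1-simplices (3): [0,1], [0,2], [1,2]

so the chain groups are C_0 ≅ Z^3, C_1 ≅ Z^3.

The boundary map ∂_1: C_1 → C_0 maps an edge to its endpoints' difference, ∂[p,q] = q − p.
The resulting 3×3 matrix has rank 2, and its Smith normal form has invariant factors (1,1).

From H_k ≅ ker(∂_k) / im(∂_{k+1}) we obtain:

  H_0: rank C_0 − rank ∂_1 = 3 − 2 = 1, and the invariant factors of ∂_1 are all 1, so H_0 ≅ Z.
  H_1: rank ker ∂_1 − rank ∂_2 = (3 − 2) − 0 = 1, and there is no ∂_2, so H_1 ≅ Z.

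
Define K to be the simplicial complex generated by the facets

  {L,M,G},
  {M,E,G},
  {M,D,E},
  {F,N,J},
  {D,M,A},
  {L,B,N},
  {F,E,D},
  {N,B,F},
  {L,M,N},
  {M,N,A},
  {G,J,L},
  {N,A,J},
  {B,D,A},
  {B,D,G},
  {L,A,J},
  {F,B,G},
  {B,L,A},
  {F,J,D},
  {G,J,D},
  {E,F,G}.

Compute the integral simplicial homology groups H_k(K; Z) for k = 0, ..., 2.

Order the vertices as A < B < D < E < F < G < J < L < M < N. Listing each simplex with vertices in this order, K has dimension 2 with simplices:

  0-simplices (10): A, B, D, E, F, G, J, L, M, N
  1-simplices (30): AB, AD, AJ, AL, AM, AN, BD, BF, BG, BL, BN, DE, DF, DG, DJ, DM, EF, EG, EM, FG, FJ, FN, GJ, GL, GM, JL, JN, LM, LN, MN
  2-simplices (20): ABD, ABL, ADM, AJL, AJN, AMN, BDG, BFG, BFN, BLN, DEF, DEM, DFJ, DGJ, EFG, EGM, FJN, GJL, GLM, LMN

Hence C_0 ≅ Z^10, C_1 ≅ Z^30, C_2 ≅ Z^20.

Boundary ∂_1: C_1 → C_0 sends each edge [p,q] (with p < q) to q − p. For instance
  ∂FJ = J − F.
This gives a 10×30 integer matrix of rank 9; reducing to Smith normal form yields diagonal entries (1,1,1,1,1,1,1,1,1).

The boundary map ∂_2: C_2 → C_1 acts by ∂[p,q,r] = [q,r] − [p,r] + [p,q]. For instance
  ∂ABL = BL − AL + AB,
  ∂EFG = FG − EG + EF.
As a 30×20 matrix over Z this has rank 20, with invariant factors (1,1,1,1,1,1,1,1,1,1,1,1,1,1,1,1,1,1,1,2).

Now H_k = ker ∂_k / im ∂_{k+1}, so:

  H_0: rank C_0 − rank ∂_1 = 10 − 9 = 1, and the invariant factors of ∂_1 are all 1, so H_0 ≅ Z.
  H_1: rank ker ∂_1 − rank ∂_2 = (30 − 9) − 20 = 1, and ∂_2 has invariant factor 2 > 1, so H_1 ≅ Z ⊕ Z/2.
  H_2: rank ker ∂_2 − rank ∂_3 = (20 − 20) − 0 = 0, and there is no ∂_3, so H_2 ≅ 0.

As a check, the Euler characteristic is 10 − 30 + 20 = 0, which agrees with 1 − 1 + 0 = 0.
(K is a triangulation of the Klein bottle.)

H_0 ≅ Z,  H_1 ≅ Z ⊕ Z/2,  H_2 = 0.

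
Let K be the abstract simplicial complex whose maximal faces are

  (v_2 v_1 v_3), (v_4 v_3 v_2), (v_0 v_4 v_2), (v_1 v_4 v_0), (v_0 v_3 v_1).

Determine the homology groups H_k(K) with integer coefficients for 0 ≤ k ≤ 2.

Take the total order v_0 < v_1 < v_2 < v_3 < v_4 on the vertex set. Then K (dimension 2) consists of the simplices:

  0-simplices (5): [v_0], [v_1], [v_2], [v_3], [v_4]
  1-simplices (10): [v_0,v_1], [v_0,v_2], [v_0,v_3], [v_0,v_4], [v_1,v_2], [v_1,v_3], [v_1,v_4], [v_2,v_3], [v_2,v_4], [v_3,v_4]
  2-simplices (5): [v_0,v_1,v_3], [v_0,v_1,v_4], [v_0,v_2,v_4], [v_1,v_2,v_3], [v_2,v_3,v_4]

Hence C_0 ≅ Z^5, C_1 ≅ Z^10, C_2 ≅ Z^5.

Boundary ∂_1: C_1 → C_0 maps an edge to its endpoints' difference, ∂[p,q] = q − p. For instance
  ∂[v_0,v_1] = [v_1] − [v_0].
The resulting 5×10 matrix has rank 4, and its Smith normal form has invariant factors (1,1,1,1).

∂_2: C_2 → C_1 maps a triangle to the signed sum of its edges. For instance
  ∂[v_0,v_2,v_4] = [v_2,v_4] − [v_0,v_4] + [v_0,v_2],
  ∂[v_2,v_3,v_4] = [v_3,v_4] − [v_2,v_4] + [v_2,v_3].
As a 10×5 matrix over Z this has rank 5, with invariant factors (1,1,1,1,1).

Computing H_k = (kernel of ∂_k) / (image of ∂_{k+1}):

  H_0: rank C_0 − rank ∂_1 = 5 − 4 = 1, and the invariant factors of ∂_1 are all 1, so H_0 ≅ Z.
  H_1: rank ker ∂_1 − rank ∂_2 = (10 − 4) − 5 = 1, and the invariant factors of ∂_2 are all 1, so H_1 ≅ Z.
  H_2: rank ker ∂_2 − rank ∂_3 = (5 − 5) − 0 = 0, and there is no ∂_3, so H_2 ≅ 0.

H_0 = Z,  H_1 = Z,  H_2 = 0.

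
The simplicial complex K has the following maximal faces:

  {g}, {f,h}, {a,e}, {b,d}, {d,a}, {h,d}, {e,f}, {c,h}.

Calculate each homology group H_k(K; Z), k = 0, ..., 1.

H_0 = Z^2,  H_1 = Z.

K has 8 vertices, 7 edges.
rank ∂_0 = 0, rank ∂_1 = 6 ⇒ b_0 = 8 − 0 − 6 = 2; all invariant factors of ∂_1 are 1 so no torsion. So H_0 = Z^2.
rank ∂_1 = 6, rank ∂_2 = 0 ⇒ b_1 = 7 − 6 − 0 = 1. So H_1 = Z.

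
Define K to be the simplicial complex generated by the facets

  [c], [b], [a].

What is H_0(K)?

K has 3 vertices.
rank ∂_0 = 0, rank ∂_1 = 0 ⇒ b_0 = 3 − 0 − 0 = 3. So H_0 = Z^3.

H_0 = Z^3.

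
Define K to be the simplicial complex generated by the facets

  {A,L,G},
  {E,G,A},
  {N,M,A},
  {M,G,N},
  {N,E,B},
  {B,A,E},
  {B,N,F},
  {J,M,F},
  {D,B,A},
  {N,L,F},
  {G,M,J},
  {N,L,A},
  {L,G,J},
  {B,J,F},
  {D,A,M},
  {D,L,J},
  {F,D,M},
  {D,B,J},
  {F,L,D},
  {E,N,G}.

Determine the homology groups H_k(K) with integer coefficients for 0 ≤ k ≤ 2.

Take the total order A < B < D < E < F < G < J < L < M < N on the vertex set. Then K (dimension 2) consists of the simplices:

  0-simplices (10): A, B, D, E, F, G, J, L, M, N
  1-simplices (30): AB, AD, AE, AG, AL, AM, AN, BD, BE, BF, BJ, BN, DF, DJ, DL, DM, EG, EN, FJ, FL, FM, FN, GJ, GL, GM, GN, JL, JM, LN, MN
  2-simplices (20): ABD, ABE, ADM, AEG, AGL, ALN, AMN, BDJ, BEN, BFJ, BFN, DFL, DFM, DJL, EGN, FJM, FLN, GJL, GJM, GMN

so the chain groups are C_0 ≅ Z^10, C_1 ≅ Z^30, C_2 ≅ Z^20.

∂_1: C_1 → C_0 is given by ∂[p,q] = [q] − [p]. For instance
  ∂MN = N − M.
The resulting 10×30 matrix has rank 9, and its Smith normal form has invariant factors (1,1,1,1,1,1,1,1,1).

The boundary map ∂_2: C_2 → C_1 maps a triangle to the signed sum of its edges. For instance
  ∂DFL = FL − DL + DF,
  ∂ADM = DM − AM + AD.
This gives a 30×20 integer matrix of rank 20; reducing to Smith normal form yields diagonal entries (1,1,1,1,1,1,1,1,1,1,1,1,1,1,1,1,1,1,1,2).

Reading off H_k = ker ∂_k / im ∂_{k+1}:

  H_0: rank C_0 − rank ∂_1 = 10 − 9 = 1, and the invariant factors of ∂_1 are all 1, so H_0 ≅ Z.
  H_1: rank ker ∂_1 − rank ∂_2 = (30 − 9) − 20 = 1, and ∂_2 has invariant factor 2 > 1, so H_1 ≅ Z × Z/2.
  H_2: rank ker ∂_2 − rank ∂_3 = (20 − 20) − 0 = 0, and there is no ∂_3, so H_2 ≅ 0.

(K is a triangulation of the Klein bottle.)

H_0 ≅ Z,  H_1 ≅ Z × Z/2,  H_2 = 0.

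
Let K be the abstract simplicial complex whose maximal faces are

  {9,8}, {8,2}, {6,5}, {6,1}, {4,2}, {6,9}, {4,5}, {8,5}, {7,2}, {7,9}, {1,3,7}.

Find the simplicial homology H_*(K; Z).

Fix the vertex order 1 < 2 < 3 < 4 < 5 < 6 < 7 < 8 < 9 and write every simplex with vertices in increasing order. Then dim K = 2 and the simplices of K are:

  0-simplices (9): [1], [2], [3], [4], [5], [6], [7], [8], [9]
  1-simplices (13): [1,3], [1,6], [1,7], [2,4], [2,7], [2,8], [3,7], [4,5], [5,6], [5,8], [6,9], [7,9], [8,9]
  2-simplices (1): [1,3,7]

so the chain groups are C_0 ≅ Z^9, C_1 ≅ Z^13, C_2 ≅ Z^1.

The boundary map ∂_1: C_1 → C_0 is given by ∂[p,q] = [q] − [p].
The resulting 9×13 matrix has rank 8, and its Smith normal form has invariant factors (1,1,1,1,1,1,1,1).

The boundary map ∂_2: C_2 → C_1 sends each 2-simplex [p,q,r] to [q,r] − [p,r] + [p,q]. For instance
  ∂[1,3,7] = [3,7] − [1,7] + [1,3].
The resulting 13×1 matrix has rank 1, and its Smith normal form has invariant factors (1).

Computing H_k = (kernel of ∂_k) / (image of ∂_{k+1}):

  H_0: rank C_0 − rank ∂_1 = 9 − 8 = 1, and the invariant factors of ∂_1 are all 1, so H_0 = Z.
  H_1: rank ker ∂_1 − rank ∂_2 = (13 − 8) − 1 = 4, and the invariant factors of ∂_2 are all 1, so H_1 = Z^4.
  H_2: rank ker ∂_2 − rank ∂_3 = (1 − 1) − 0 = 0, and there is no ∂_3, so H_2 = 0.

As a check, the Euler characteristic is 9 − 13 + 1 = -3, which agrees with 1 − 4 + 0 = -3.

H_0 ≅ Z,  H_1 ≅ Z^4,  H_2 = 0.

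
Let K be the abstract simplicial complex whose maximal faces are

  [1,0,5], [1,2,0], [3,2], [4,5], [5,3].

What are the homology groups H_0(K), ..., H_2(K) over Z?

H_0 ≅ Z,  H_1 ≅ Z,  H_2 = 0.

Order the vertices as 0 < 1 < 2 < 3 < 4 < 5. Listing each simplex with vertices in this order, K has dimension 2 with simplices:

  0-simplices (6): [0], [1], [2], [3], [4], [5]
  1-simplices (8): [0,1], [0,2], [0,5], [1,2], [1,5], [2,3], [3,5], [4,5]
  2-simplices (2): [0,1,2], [0,1,5]

Hence C_0 ≅ Z^6, C_1 ≅ Z^8, C_2 ≅ Z^2.

∂_1: C_1 → C_0 is given by ∂[p,q] = [q] − [p].
The 6×8 boundary matrix has rank 5 and Smith normal form diag(1,1,1,1,1).

∂_2: C_2 → C_1 maps a triangle to the signed sum of its edges. For instance
  ∂[0,1,2] = [1,2] − [0,2] + [0,1],
  ∂[0,1,5] = [1,5] − [0,5] + [0,1].
The 8×2 boundary matrix has rank 2 and Smith normal form diag(1,1).

Reading off H_k = ker ∂_k / im ∂_{k+1}:

  H_0: rank C_0 − rank ∂_1 = 6 − 5 = 1, and the invariant factors of ∂_1 are all 1, so H_0 = Z.
  H_1: rank ker ∂_1 − rank ∂_2 = (8 − 5) − 2 = 1, and the invariant factors of ∂_2 are all 1, so H_1 = Z.
  H_2: rank ker ∂_2 − rank ∂_3 = (2 − 2) − 0 = 0, and there is no ∂_3, so H_2 = 0.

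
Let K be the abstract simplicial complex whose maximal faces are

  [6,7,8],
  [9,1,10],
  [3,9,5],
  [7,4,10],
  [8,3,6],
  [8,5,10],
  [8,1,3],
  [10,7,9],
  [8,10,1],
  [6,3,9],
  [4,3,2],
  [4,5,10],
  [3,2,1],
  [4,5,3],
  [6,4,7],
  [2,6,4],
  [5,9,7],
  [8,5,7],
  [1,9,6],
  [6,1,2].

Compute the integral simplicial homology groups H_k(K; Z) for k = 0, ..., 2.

K has 10 vertices, 30 edges, 20 triangles.
rank ∂_0 = 0, rank ∂_1 = 9 ⇒ b_0 = 10 − 0 − 9 = 1; all invariant factors of ∂_1 are 1 so no torsion. So H_0 = Z.
rank ∂_1 = 9, rank ∂_2 = 20 ⇒ b_1 = 30 − 9 − 20 = 1; ∂_2 has invariant factor(s) [2] giving torsion. So H_1 = Z ⊕ Z/2.
rank ∂_2 = 20, rank ∂_3 = 0 ⇒ b_2 = 20 − 20 − 0 = 0. So H_2 = 0.

H_0 = Z,  H_1 = Z ⊕ Z/2,  H_2 = 0.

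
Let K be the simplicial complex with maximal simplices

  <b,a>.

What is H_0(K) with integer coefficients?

H_0 ≅ Z.

Fix the vertex order a < b and write every simplex with vertices in increasing order. Then dim K = 1 and the simplices of K are:

  0-simplices (2): a, b
  1-simplices (1): ab

Hence C_0 ≅ Z^2, C_1 ≅ Z^1.

∂_1: C_1 → C_0 sends each edge [p,q] (with p < q) to q − p. For instance
  ∂ab = b − a.
As a 2×1 matrix over Z this has rank 1, with invariant factors (1).

Reading off H_k = ker ∂_k / im ∂_{k+1}:

  H_0: rank C_0 − rank ∂_1 = 2 − 1 = 1, and the invariant factors of ∂_1 are all 1, so H_0 = Z.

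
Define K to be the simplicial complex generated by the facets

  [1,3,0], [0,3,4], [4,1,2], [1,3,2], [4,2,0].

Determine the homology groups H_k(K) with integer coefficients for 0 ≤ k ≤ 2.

Order the vertices as 0 < 1 < 2 < 3 < 4. Listing each simplex with vertices in this order, K has dimension 2 with simplices:

  0-simplices (5): [0], [1], [2], [3], [4]
  1-simplices (10): [0,1], [0,2], [0,3], [0,4], [1,2], [1,3], [1,4], [2,3], [2,4], [3,4]
  2-simplices (5): [0,1,3], [0,2,4], [0,3,4], [1,2,3], [1,2,4]

giving chain groups C_0 ≅ Z^5, C_1 ≅ Z^10, C_2 ≅ Z^5.

The boundary map ∂_1: C_1 → C_0 is given by ∂[p,q] = [q] − [p].
The 5×10 boundary matrix has rank 4 and Smith normal form diag(1,1,1,1).

The boundary map ∂_2: C_2 → C_1 sends each 2-simplex [p,q,r] to [q,r] − [p,r] + [p,q]. For instance
  ∂[0,2,4] = [2,4] − [0,4] + [0,2],
  ∂[0,3,4] = [3,4] − [0,4] + [0,3].
This gives a 10×5 integer matrix of rank 5; reducing to Smith normal form yields diagonal entries (1,1,1,1,1).

From H_k ≅ ker(∂_k) / im(∂_{k+1}) we obtain:

  H_0: rank C_0 − rank ∂_1 = 5 − 4 = 1, and the invariant factors of ∂_1 are all 1, so H_0 = Z.
  H_1: rank ker ∂_1 − rank ∂_2 = (10 − 4) − 5 = 1, and the invariant factors of ∂_2 are all 1, so H_1 = Z.
  H_2: rank ker ∂_2 − rank ∂_3 = (5 − 5) − 0 = 0, and there is no ∂_3, so H_2 = 0.

As a check, the Euler characteristic is 5 − 10 + 5 = 0, which agrees with 1 − 1 + 0 = 0.

H_0 = Z,  H_1 = Z,  H_2 = 0.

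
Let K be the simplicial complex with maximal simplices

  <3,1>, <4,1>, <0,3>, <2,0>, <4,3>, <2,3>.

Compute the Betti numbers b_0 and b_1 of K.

Order the vertices as 0 < 1 < 2 < 3 < 4. Listing each simplex with vertices in this order, K has dimension 1 with simplices:

  0-simplices (5): [0], [1], [2], [3], [4]
  1-simplices (6): [0,2], [0,3], [1,3], [1,4], [2,3], [3,4]

Hence C_0 ≅ Z^5, C_1 ≅ Z^6.

∂_1: C_1 → C_0 maps an edge to its endpoints' difference, ∂[p,q] = q − p. For instance
  ∂[1,4] = [4] − [1].
This gives a 5×6 integer matrix of rank 4; reducing to Smith normal form yields diagonal entries (1,1,1,1).

Computing H_k = (kernel of ∂_k) / (image of ∂_{k+1}):

  H_0: rank C_0 − rank ∂_1 = 5 − 4 = 1, and the invariant factors of ∂_1 are all 1, so H_0 = Z.
  H_1: rank ker ∂_1 − rank ∂_2 = (6 − 4) − 0 = 2, and there is no ∂_2, so H_1 = Z^2.

As a check, the Euler characteristic is 5 − 6 = -1, which agrees with 1 − 2 = -1.

Hence the Betti numbers are b_0 = 1, b_1 = 2.

b_0 = 1, b_1 = 2.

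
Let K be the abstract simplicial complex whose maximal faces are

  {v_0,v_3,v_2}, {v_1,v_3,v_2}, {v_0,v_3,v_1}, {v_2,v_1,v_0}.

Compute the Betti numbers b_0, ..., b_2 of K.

b_0 = 1, b_1 = 0, b_2 = 1.

K has 4 vertices, 6 edges, 4 triangles.
rank ∂_0 = 0, rank ∂_1 = 3 ⇒ b_0 = 4 − 0 − 3 = 1; all invariant factors of ∂_1 are 1 so no torsion. So H_0 ≅ Z.
rank ∂_1 = 3, rank ∂_2 = 3 ⇒ b_1 = 6 − 3 − 3 = 0; all invariant factors of ∂_2 are 1 so no torsion. So H_1 ≅ 0.
rank ∂_2 = 3, rank ∂_3 = 0 ⇒ b_2 = 4 − 3 − 0 = 1. So H_2 ≅ Z.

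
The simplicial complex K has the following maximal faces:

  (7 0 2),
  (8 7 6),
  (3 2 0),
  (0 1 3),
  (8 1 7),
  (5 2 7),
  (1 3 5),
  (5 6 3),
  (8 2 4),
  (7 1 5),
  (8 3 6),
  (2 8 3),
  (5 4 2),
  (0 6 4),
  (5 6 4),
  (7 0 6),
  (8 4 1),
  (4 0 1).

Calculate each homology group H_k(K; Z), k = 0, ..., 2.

H_0 ≅ Z,  H_1 ≅ Z^2,  H_2 ≅ Z.

We work with the vertex ordering 0 < 1 < 2 < 3 < 4 < 5 < 6 < 7 < 8. The simplices of K, each written with vertices in increasing order, are:

  0-simplices (9): [0], [1], [2], [3], [4], [5], [6], [7], [8]
  1-simplices (27): (27 of them)
  2-simplices (18): [0,1,3], [0,1,4], [0,2,3], [0,2,7], [0,4,6], [0,6,7], [1,3,5], [1,4,8], [1,5,7], [1,7,8], [2,3,8], [2,4,5], [2,4,8], [2,5,7], [3,5,6], [3,6,8], [4,5,6], [6,7,8]

so the chain groups are C_0 ≅ Z^9, C_1 ≅ Z^27, C_2 ≅ Z^18.

∂_1: C_1 → C_0 sends each edge [p,q] (with p < q) to q − p.
As a 9×27 matrix over Z this has rank 8, with invariant factors (1,1,1,1,1,1,1,1).

The boundary map ∂_2: C_2 → C_1 acts by ∂[p,q,r] = [q,r] − [p,r] + [p,q]. For instance
  ∂[2,4,8] = [4,8] − [2,8] + [2,4],
  ∂[1,3,5] = [3,5] − [1,5] + [1,3].
The resulting 27×18 matrix has rank 17, and its Smith normal form has invariant factors (1,1,1,1,1,1,1,1,1,1,1,1,1,1,1,1,1).

Now H_k = ker ∂_k / im ∂_{k+1}, so:

  H_0: rank C_0 − rank ∂_1 = 9 − 8 = 1, and the invariant factors of ∂_1 are all 1, so H_0 ≅ Z.
  H_1: rank ker ∂_1 − rank ∂_2 = (27 − 8) − 17 = 2, and the invariant factors of ∂_2 are all 1, so H_1 ≅ Z^2.
  H_2: rank ker ∂_2 − rank ∂_3 = (18 − 17) − 0 = 1, and there is no ∂_3, so H_2 ≅ Z.

As a check, the Euler characteristic is 9 − 27 + 18 = 0, which agrees with 1 − 2 + 1 = 0.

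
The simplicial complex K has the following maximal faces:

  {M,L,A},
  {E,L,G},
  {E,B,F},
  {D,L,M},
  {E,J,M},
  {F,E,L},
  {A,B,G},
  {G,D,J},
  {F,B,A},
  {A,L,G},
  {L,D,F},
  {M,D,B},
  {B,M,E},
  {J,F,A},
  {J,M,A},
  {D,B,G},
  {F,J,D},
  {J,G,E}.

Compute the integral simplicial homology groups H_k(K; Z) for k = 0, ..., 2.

Order the vertices as A < B < D < E < F < G < J < L < M. Listing each simplex with vertices in this order, K has dimension 2 with simplices:

  0-simplices (9): A, B, D, E, F, G, J, L, M
  1-simplices (27): AB, AF, AG, AJ, AL, AM, BD, BE, BF, BG, BM, DF, DG, DJ, DL, DM, EF, EG, EJ, EL, EM, FJ, FL, GJ, GL, JM, LM
  2-simplices (18): ABF, ABG, AFJ, AGL, AJM, ALM, BDG, BDM, BEF, BEM, DFJ, DFL, DGJ, DLM, EFL, EGJ, EGL, EJM

Hence C_0 ≅ Z^9, C_1 ≅ Z^27, C_2 ≅ Z^18.

Boundary ∂_1: C_1 → C_0 is given by ∂[p,q] = [q] − [p].
The resulting 9×27 matrix has rank 8, and its Smith normal form has invariant factors (1,1,1,1,1,1,1,1).

The boundary map ∂_2: C_2 → C_1 maps a triangle to the signed sum of its edges. For instance
  ∂BDM = DM − BM + BD,
  ∂DLM = LM − DM + DL.
As a 27×18 matrix over Z this has rank 17, with invariant factors (1,1,1,1,1,1,1,1,1,1,1,1,1,1,1,1,1).

From H_k ≅ ker(∂_k) / im(∂_{k+1}) we obtain:

  H_0: rank C_0 − rank ∂_1 = 9 − 8 = 1, and the invariant factors of ∂_1 are all 1, so H_0 ≅ Z.
  H_1: rank ker ∂_1 − rank ∂_2 = (27 − 8) − 17 = 2, and the invariant factors of ∂_2 are all 1, so H_1 ≅ Z^2.
  H_2: rank ker ∂_2 − rank ∂_3 = (18 − 17) − 0 = 1, and there is no ∂_3, so H_2 ≅ Z.

H_0 ≅ Z,  H_1 ≅ Z^2,  H_2 ≅ Z.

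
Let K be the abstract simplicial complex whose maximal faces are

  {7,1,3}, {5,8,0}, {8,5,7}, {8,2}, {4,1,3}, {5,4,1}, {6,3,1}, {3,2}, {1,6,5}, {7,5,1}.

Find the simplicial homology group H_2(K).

Take the total order 0 < 1 < 2 < 3 < 4 < 5 < 6 < 7 < 8 on the vertex set. Then K (dimension 2) consists of the simplices:

  0-simplices (9): [0], [1], [2], [3], [4], [5], [6], [7], [8]
  1-simplices (17): [0,5], [0,8], [1,3], [1,4], [1,5], [1,6], [1,7], [2,3], [2,8], [3,4], [3,6], [3,7], [4,5], [5,6], [5,7], [5,8], [7,8]
  2-simplices (8): [0,5,8], [1,3,4], [1,3,6], [1,3,7], [1,4,5], [1,5,6], [1,5,7], [5,7,8]

giving chain groups C_0 ≅ Z^9, C_1 ≅ Z^17, C_2 ≅ Z^8.

The boundary map ∂_1: C_1 → C_0 maps an edge to its endpoints' difference, ∂[p,q] = q − p.
The resulting 9×17 matrix has rank 8, and its Smith normal form has invariant factors (1,1,1,1,1,1,1,1).

Boundary ∂_2: C_2 → C_1 maps a triangle to the signed sum of its edges. For instance
  ∂[1,3,6] = [3,6] − [1,6] + [1,3],
  ∂[1,4,5] = [4,5] − [1,5] + [1,4].
The 17×8 boundary matrix has rank 8 and Smith normal form diag(1,1,1,1,1,1,1,1).

Now H_k = ker ∂_k / im ∂_{k+1}, so:

  H_2: rank ker ∂_2 − rank ∂_3 = (8 − 8) − 0 = 0, and there is no ∂_3, so H_2 = 0.

H_2 = 0.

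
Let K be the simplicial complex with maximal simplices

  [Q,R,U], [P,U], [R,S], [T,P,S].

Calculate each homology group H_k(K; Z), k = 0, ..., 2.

H_0 = Z,  H_1 = Z,  H_2 = 0.

Fix the vertex order P < Q < R < S < T < U and write every simplex with vertices in increasing order. Then dim K = 2 and the simplices of K are:

  0-simplices (6): P, Q, R, S, T, U
  1-simplices (8): PS, PT, PU, QR, QU, RS, RU, ST
  2-simplices (2): PST, QRU

so the chain groups are C_0 ≅ Z^6, C_1 ≅ Z^8, C_2 ≅ Z^2.

The boundary map ∂_1: C_1 → C_0 is given by ∂[p,q] = [q] − [p]. For instance
  ∂RS = S − R.
This gives a 6×8 integer matrix of rank 5; reducing to Smith normal form yields diagonal entries (1,1,1,1,1).

∂_2: C_2 → C_1 maps a triangle to the signed sum of its edges. For instance
  ∂QRU = RU − QU + QR,
  ∂PST = ST − PT + PS.
As a 8×2 matrix over Z this has rank 2, with invariant factors (1,1).

Reading off H_k = ker ∂_k / im ∂_{k+1}:

  H_0: rank C_0 − rank ∂_1 = 6 − 5 = 1, and the invariant factors of ∂_1 are all 1, so H_0 ≅ Z.
  H_1: rank ker ∂_1 − rank ∂_2 = (8 − 5) − 2 = 1, and the invariant factors of ∂_2 are all 1, so H_1 ≅ Z.
  H_2: rank ker ∂_2 − rank ∂_3 = (2 − 2) − 0 = 0, and there is no ∂_3, so H_2 ≅ 0.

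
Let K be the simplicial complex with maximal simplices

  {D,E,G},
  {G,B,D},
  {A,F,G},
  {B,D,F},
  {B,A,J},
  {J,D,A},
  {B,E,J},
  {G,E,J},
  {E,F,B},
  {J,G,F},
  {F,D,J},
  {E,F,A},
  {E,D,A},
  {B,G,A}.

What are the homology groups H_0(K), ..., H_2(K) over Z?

K has 7 vertices, 21 edges, 14 triangles.
rank ∂_0 = 0, rank ∂_1 = 6 ⇒ b_0 = 7 − 0 − 6 = 1; all invariant factors of ∂_1 are 1 so no torsion. So H_0 = Z.
rank ∂_1 = 6, rank ∂_2 = 13 ⇒ b_1 = 21 − 6 − 13 = 2; all invariant factors of ∂_2 are 1 so no torsion. So H_1 = Z^2.
rank ∂_2 = 13, rank ∂_3 = 0 ⇒ b_2 = 14 − 13 − 0 = 1. So H_2 = Z.

H_0 = Z,  H_1 = Z^2,  H_2 = Z.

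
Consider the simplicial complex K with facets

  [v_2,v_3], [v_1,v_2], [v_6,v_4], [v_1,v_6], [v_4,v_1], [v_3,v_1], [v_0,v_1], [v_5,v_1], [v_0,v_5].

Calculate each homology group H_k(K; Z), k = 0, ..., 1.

We work with the vertex ordering v_0 < v_1 < v_2 < v_3 < v_4 < v_5 < v_6. The simplices of K, each written with vertices in increasing order, are:

  0-simplices (7): [v_0], [v_1], [v_2], [v_3], [v_4], [v_5], [v_6]
  1-simplices (9): [v_0,v_1], [v_0,v_5], [v_1,v_2], [v_1,v_3], [v_1,v_4], [v_1,v_5], [v_1,v_6], [v_2,v_3], [v_4,v_6]

giving chain groups C_0 ≅ Z^7, C_1 ≅ Z^9.

∂_1: C_1 → C_0 is given by ∂[p,q] = [q] − [p].
The resulting 7×9 matrix has rank 6, and its Smith normal form has invariant factors (1,1,1,1,1,1).

Computing H_k = (kernel of ∂_k) / (image of ∂_{k+1}):

  H_0: rank C_0 − rank ∂_1 = 7 − 6 = 1, and the invariant factors of ∂_1 are all 1, so H_0 ≅ Z.
  H_1: rank ker ∂_1 − rank ∂_2 = (9 − 6) − 0 = 3, and there is no ∂_2, so H_1 ≅ Z^3.

As a check, the Euler characteristic is 7 − 9 = -2, which agrees with 1 − 3 = -2.
(K is a triangulation of a wedge of 3 circles.)

H_0 = Z,  H_1 = Z^3.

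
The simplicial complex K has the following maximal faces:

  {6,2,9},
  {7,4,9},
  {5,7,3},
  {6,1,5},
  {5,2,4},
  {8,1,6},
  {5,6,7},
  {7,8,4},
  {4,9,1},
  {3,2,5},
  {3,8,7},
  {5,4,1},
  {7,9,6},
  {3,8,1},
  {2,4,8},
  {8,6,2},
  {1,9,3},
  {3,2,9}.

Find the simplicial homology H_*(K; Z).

H_0 ≅ Z,  H_1 ≅ Z^2,  H_2 ≅ Z.

Take the total order 1 < 2 < 3 < 4 < 5 < 6 < 7 < 8 < 9 on the vertex set. Then K (dimension 2) consists of the simplices:

  0-simplices (9): [1], [2], [3], [4], [5], [6], [7], [8], [9]
  1-simplices (27): (27 of them)
  2-simplices (18): [1,3,8], [1,3,9], [1,4,5], [1,4,9], [1,5,6], [1,6,8], [2,3,5], [2,3,9], [2,4,5], [2,4,8], [2,6,8], [2,6,9], [3,5,7], [3,7,8], [4,7,8], [4,7,9], [5,6,7], [6,7,9]

Hence C_0 ≅ Z^9, C_1 ≅ Z^27, C_2 ≅ Z^18.

∂_1: C_1 → C_0 maps an edge to its endpoints' difference, ∂[p,q] = q − p. For instance
  ∂[1,6] = [6] − [1].
The 9×27 boundary matrix has rank 8 and Smith normal form diag(1,1,1,1,1,1,1,1).

Boundary ∂_2: C_2 → C_1 acts by ∂[p,q,r] = [q,r] − [p,r] + [p,q]. For instance
  ∂[1,3,9] = [3,9] − [1,9] + [1,3],
  ∂[6,7,9] = [7,9] − [6,9] + [6,7].
As a 27×18 matrix over Z this has rank 17, with invariant factors (1,1,1,1,1,1,1,1,1,1,1,1,1,1,1,1,1).

Computing H_k = (kernel of ∂_k) / (image of ∂_{k+1}):

  H_0: rank C_0 − rank ∂_1 = 9 − 8 = 1, and the invariant factors of ∂_1 are all 1, so H_0 ≅ Z.
  H_1: rank ker ∂_1 − rank ∂_2 = (27 − 8) − 17 = 2, and the invariant factors of ∂_2 are all 1, so H_1 ≅ Z^2.
  H_2: rank ker ∂_2 − rank ∂_3 = (18 − 17) − 0 = 1, and there is no ∂_3, so H_2 ≅ Z.

As a check, the Euler characteristic is 9 − 27 + 18 = 0, which agrees with 1 − 2 + 1 = 0.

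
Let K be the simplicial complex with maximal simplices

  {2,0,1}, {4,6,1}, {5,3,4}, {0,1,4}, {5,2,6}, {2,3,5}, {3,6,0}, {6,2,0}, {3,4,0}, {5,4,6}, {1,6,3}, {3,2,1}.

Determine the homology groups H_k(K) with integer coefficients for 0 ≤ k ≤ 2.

Order the vertices as 0 < 1 < 2 < 3 < 4 < 5 < 6. Listing each simplex with vertices in this order, K has dimension 2 with simplices:

  0-simplices (7): [0], [1], [2], [3], [4], [5], [6]
  1-simplices (18): [0,1], [0,2], [0,3], [0,4], [0,6], [1,2], [1,3], [1,4], [1,6], [2,3], [2,5], [2,6], [3,4], [3,5], [3,6], [4,5], [4,6], [5,6]
  2-simplices (12): [0,1,2], [0,1,4], [0,2,6], [0,3,4], [0,3,6], [1,2,3], [1,3,6], [1,4,6], [2,3,5], [2,5,6], [3,4,5], [4,5,6]

so the chain groups are C_0 ≅ Z^7, C_1 ≅ Z^18, C_2 ≅ Z^12.

Boundary ∂_1: C_1 → C_0 maps an edge to its endpoints' difference, ∂[p,q] = q − p.
The 7×18 boundary matrix has rank 6 and Smith normal form diag(1,1,1,1,1,1).

Boundary ∂_2: C_2 → C_1 acts by ∂[p,q,r] = [q,r] − [p,r] + [p,q]. For instance
  ∂[1,3,6] = [3,6] − [1,6] + [1,3],
  ∂[2,5,6] = [5,6] − [2,6] + [2,5].
The resulting 18×12 matrix has rank 12, and its Smith normal form has invariant factors (1,1,1,1,1,1,1,1,1,1,1,2).

Computing H_k = (kernel of ∂_k) / (image of ∂_{k+1}):

  H_0: rank C_0 − rank ∂_1 = 7 − 6 = 1, and the invariant factors of ∂_1 are all 1, so H_0 = Z.
  H_1: rank ker ∂_1 − rank ∂_2 = (18 − 6) − 12 = 0, and ∂_2 has invariant factor 2 > 1, so H_1 = Z/2Z.
  H_2: rank ker ∂_2 − rank ∂_3 = (12 − 12) − 0 = 0, and there is no ∂_3, so H_2 = 0.

As a check, the Euler characteristic is 7 − 18 + 12 = 1, which agrees with 1 − 0 + 0 = 1.

H_0 ≅ Z,  H_1 ≅ Z/2Z,  H_2 = 0.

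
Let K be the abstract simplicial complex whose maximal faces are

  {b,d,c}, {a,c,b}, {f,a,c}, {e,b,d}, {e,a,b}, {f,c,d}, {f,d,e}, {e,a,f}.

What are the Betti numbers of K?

Take the total order a < b < c < d < e < f on the vertex set. Then K (dimension 2) consists of the simplices:

  0-simplices (6): a, b, c, d, e, f
  1-simplices (12): ab, ac, ae, af, bc, bd, be, cd, cf, de, df, ef
  2-simplices (8): abc, abe, acf, aef, bcd, bde, cdf, def

Hence C_0 ≅ Z^6, C_1 ≅ Z^12, C_2 ≅ Z^8.

The boundary map ∂_1: C_1 → C_0 is given by ∂[p,q] = [q] − [p].
The resulting 6×12 matrix has rank 5, and its Smith normal form has invariant factors (1,1,1,1,1).

Boundary ∂_2: C_2 → C_1 maps a triangle to the signed sum of its edges. For instance
  ∂aef = ef − af + ae,
  ∂bde = de − be + bd.
The 12×8 boundary matrix has rank 7 and Smith normal form diag(1,1,1,1,1,1,1).

Reading off H_k = ker ∂_k / im ∂_{k+1}:

  H_0: rank C_0 − rank ∂_1 = 6 − 5 = 1, and the invariant factors of ∂_1 are all 1, so H_0 = Z.
  H_1: rank ker ∂_1 − rank ∂_2 = (12 − 5) − 7 = 0, and the invariant factors of ∂_2 are all 1, so H_1 = 0.
  H_2: rank ker ∂_2 − rank ∂_3 = (8 − 7) − 0 = 1, and there is no ∂_3, so H_2 = Z.

Hence the Betti numbers are b_0 = 1, b_1 = 0, b_2 = 1.

b_0 = 1, b_1 = 0, b_2 = 1.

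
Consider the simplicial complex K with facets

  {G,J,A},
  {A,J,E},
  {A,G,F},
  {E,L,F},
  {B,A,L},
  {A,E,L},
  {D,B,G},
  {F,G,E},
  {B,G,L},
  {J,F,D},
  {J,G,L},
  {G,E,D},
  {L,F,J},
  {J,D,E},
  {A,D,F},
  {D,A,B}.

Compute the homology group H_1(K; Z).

H_1 ≅ Z^2.

Take the total order A < B < D < E < F < G < J < L on the vertex set. Then K (dimension 2) consists of the simplices:

  0-simplices (8): A, B, D, E, F, G, J, L
  1-simplices (24): AB, AD, AE, AF, AG, AJ, AL, BD, BG, BL, DE, DF, DG, DJ, EF, EG, EJ, EL, FG, FJ, FL, GJ, GL, JL
  2-simplices (16): ABD, ABL, ADF, AEJ, AEL, AFG, AGJ, BDG, BGL, DEG, DEJ, DFJ, EFG, EFL, FJL, GJL

so the chain groups are C_0 ≅ Z^8, C_1 ≅ Z^24, C_2 ≅ Z^16.

∂_1: C_1 → C_0 is given by ∂[p,q] = [q] − [p]. For instance
  ∂BL = L − B.
The resulting 8×24 matrix has rank 7, and its Smith normal form has invariant factors (1,1,1,1,1,1,1).

Boundary ∂_2: C_2 → C_1 maps a triangle to the signed sum of its edges. For instance
  ∂BGL = GL − BL + BG,
  ∂DFJ = FJ − DJ + DF.
The 24×16 boundary matrix has rank 15 and Smith normal form diag(1,1,1,1,1,1,1,1,1,1,1,1,1,1,1).

Reading off H_k = ker ∂_k / im ∂_{k+1}:

  H_1: rank ker ∂_1 − rank ∂_2 = (24 − 7) − 15 = 2, and the invariant factors of ∂_2 are all 1, so H_1 = Z^2.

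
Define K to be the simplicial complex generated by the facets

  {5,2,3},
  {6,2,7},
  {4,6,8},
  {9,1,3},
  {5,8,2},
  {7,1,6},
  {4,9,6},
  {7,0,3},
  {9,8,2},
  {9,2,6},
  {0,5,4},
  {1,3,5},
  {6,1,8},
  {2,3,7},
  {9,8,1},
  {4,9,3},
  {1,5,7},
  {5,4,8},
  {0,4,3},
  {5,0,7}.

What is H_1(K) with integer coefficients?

Fix the vertex order 0 < 1 < 2 < 3 < 4 < 5 < 6 < 7 < 8 < 9 and write every simplex with vertices in increasing order. Then dim K = 2 and the simplices of K are:

  0-simplices (10): [0], [1], [2], [3], [4], [5], [6], [7], [8], [9]
  1-simplices (30): (30 of them)
  2-simplices (20): (20 of them)

giving chain groups C_0 ≅ Z^10, C_1 ≅ Z^30, C_2 ≅ Z^20.

Boundary ∂_1: C_1 → C_0 is given by ∂[p,q] = [q] − [p]. For instance
  ∂[3,7] = [7] − [3].
The 10×30 boundary matrix has rank 9 and Smith normal form diag(1,1,1,1,1,1,1,1,1).

∂_2: C_2 → C_1 sends each 2-simplex [p,q,r] to [q,r] − [p,r] + [p,q]. For instance
  ∂[0,5,7] = [5,7] − [0,7] + [0,5],
  ∂[4,6,8] = [6,8] − [4,8] + [4,6].
This gives a 30×20 integer matrix of rank 20; reducing to Smith normal form yields diagonal entries (1,1,1,1,1,1,1,1,1,1,1,1,1,1,1,1,1,1,1,2).

Computing H_k = (kernel of ∂_k) / (image of ∂_{k+1}):

  H_1: rank ker ∂_1 − rank ∂_2 = (30 − 9) − 20 = 1, and ∂_2 has invariant factor 2 > 1, so H_1 ≅ Z ⊕ Z/2.

H_1 = Z ⊕ Z/2.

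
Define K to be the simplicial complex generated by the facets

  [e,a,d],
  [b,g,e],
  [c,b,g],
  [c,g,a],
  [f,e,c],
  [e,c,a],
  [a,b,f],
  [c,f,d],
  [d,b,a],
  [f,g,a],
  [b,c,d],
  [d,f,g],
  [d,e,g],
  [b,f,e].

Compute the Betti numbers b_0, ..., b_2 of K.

b_0 = 1, b_1 = 2, b_2 = 1.

Take the total order a < b < c < d < e < f < g on the vertex set. Then K (dimension 2) consists of the simplices:

  0-simplices (7): a, b, c, d, e, f, g
  1-simplices (21): ab, ac, ad, ae, af, ag, bc, bd, be, bf, bg, cd, ce, cf, cg, de, df, dg, ef, eg, fg
  2-simplices (14): abd, abf, ace, acg, ade, afg, bcd, bcg, bef, beg, cdf, cef, deg, dfg

Hence C_0 ≅ Z^7, C_1 ≅ Z^21, C_2 ≅ Z^14.

Boundary ∂_1: C_1 → C_0 sends each edge [p,q] (with p < q) to q − p. For instance
  ∂ae = e − a.
The resulting 7×21 matrix has rank 6, and its Smith normal form has invariant factors (1,1,1,1,1,1).

∂_2: C_2 → C_1 acts by ∂[p,q,r] = [q,r] − [p,r] + [p,q]. For instance
  ∂beg = eg − bg + be,
  ∂afg = fg − ag + af.
The 21×14 boundary matrix has rank 13 and Smith normal form diag(1,1,1,1,1,1,1,1,1,1,1,1,1).

Now H_k = ker ∂_k / im ∂_{k+1}, so:

  H_0: rank C_0 − rank ∂_1 = 7 − 6 = 1, and the invariant factors of ∂_1 are all 1, so H_0 ≅ Z.
  H_1: rank ker ∂_1 − rank ∂_2 = (21 − 6) − 13 = 2, and the invariant factors of ∂_2 are all 1, so H_1 ≅ Z^2.
  H_2: rank ker ∂_2 − rank ∂_3 = (14 − 13) − 0 = 1, and there is no ∂_3, so H_2 ≅ Z.

As a check, the Euler characteristic is 7 − 21 + 14 = 0, which agrees with 1 − 2 + 1 = 0.

Hence the Betti numbers are b_0 = 1, b_1 = 2, b_2 = 1.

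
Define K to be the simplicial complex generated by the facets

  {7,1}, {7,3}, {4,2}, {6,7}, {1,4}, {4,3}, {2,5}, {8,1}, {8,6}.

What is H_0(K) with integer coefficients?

Take the total order 1 < 2 < 3 < 4 < 5 < 6 < 7 < 8 on the vertex set. Then K (dimension 1) consists of the simplices:

  0-simplices (8): [1], [2], [3], [4], [5], [6], [7], [8]
  1-simplices (9): [1,4], [1,7], [1,8], [2,4], [2,5], [3,4], [3,7], [6,7], [6,8]

Hence C_0 ≅ Z^8, C_1 ≅ Z^9.

Boundary ∂_1: C_1 → C_0 is given by ∂[p,q] = [q] − [p]. For instance
  ∂[1,8] = [8] − [1].
The resulting 8×9 matrix has rank 7, and its Smith normal form has invariant factors (1,1,1,1,1,1,1).

From H_k ≅ ker(∂_k) / im(∂_{k+1}) we obtain:

  H_0: rank C_0 − rank ∂_1 = 8 − 7 = 1, and the invariant factors of ∂_1 are all 1, so H_0 = Z.

H_0 = Z.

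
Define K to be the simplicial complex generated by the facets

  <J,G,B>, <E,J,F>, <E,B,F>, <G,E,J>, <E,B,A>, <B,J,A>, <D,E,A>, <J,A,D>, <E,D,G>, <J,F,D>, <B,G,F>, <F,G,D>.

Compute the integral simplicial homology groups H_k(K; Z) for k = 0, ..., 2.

H_0 = Z,  H_1 = Z/2,  H_2 = 0.

We work with the vertex ordering A < B < D < E < F < G < J. The simplices of K, each written with vertices in increasing order, are:

  0-simplices (7): A, B, D, E, F, G, J
  1-simplices (18): AB, AD, AE, AJ, BE, BF, BG, BJ, DE, DF, DG, DJ, EF, EG, EJ, FG, FJ, GJ
  2-simplices (12): ABE, ABJ, ADE, ADJ, BEF, BFG, BGJ, DEG, DFG, DFJ, EFJ, EGJ

Hence C_0 ≅ Z^7, C_1 ≅ Z^18, C_2 ≅ Z^12.

∂_1: C_1 → C_0 maps an edge to its endpoints' difference, ∂[p,q] = q − p. For instance
  ∂EG = G − E.
The 7×18 boundary matrix has rank 6 and Smith normal form diag(1,1,1,1,1,1).

The boundary map ∂_2: C_2 → C_1 maps a triangle to the signed sum of its edges. For instance
  ∂EGJ = GJ − EJ + EG,
  ∂DEG = EG − DG + DE.
The 18×12 boundary matrix has rank 12 and Smith normal form diag(1,1,1,1,1,1,1,1,1,1,1,2).

Computing H_k = (kernel of ∂_k) / (image of ∂_{k+1}):

  H_0: rank C_0 − rank ∂_1 = 7 − 6 = 1, and the invariant factors of ∂_1 are all 1, so H_0 ≅ Z.
  H_1: rank ker ∂_1 − rank ∂_2 = (18 − 6) − 12 = 0, and ∂_2 has invariant factor 2 > 1, so H_1 ≅ Z/2.
  H_2: rank ker ∂_2 − rank ∂_3 = (12 − 12) − 0 = 0, and there is no ∂_3, so H_2 ≅ 0.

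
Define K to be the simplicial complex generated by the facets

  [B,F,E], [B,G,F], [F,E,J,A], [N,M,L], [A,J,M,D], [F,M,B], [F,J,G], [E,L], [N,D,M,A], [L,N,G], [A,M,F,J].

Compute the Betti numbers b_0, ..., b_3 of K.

We work with the vertex ordering A < B < D < E < F < G < J < L < M < N. The simplices of K, each written with vertices in increasing order, are:

  0-simplices (10): A, B, D, E, F, G, J, L, M, N
  1-simplices (26): AD, AE, AF, AJ, AM, AN, BE, BF, BG, BM, DJ, DM, DN, EF, EJ, EL, FG, FJ, FM, GJ, GL, GN, JM, LM, LN, MN
  2-simplices (19): ADJ, ADM, ADN, AEF, AEJ, AFJ, AFM, AJM, AMN, BEF, BFG, BFM, DJM, DMN, EFJ, FGJ, FJM, GLN, LMN
  3-simplices (4): ADJM, ADMN, AEFJ, AFJM

so the chain groups are C_0 ≅ Z^10, C_1 ≅ Z^26, C_2 ≅ Z^19, C_3 ≅ Z^4.

∂_1: C_1 → C_0 sends each edge [p,q] (with p < q) to q − p.
This gives a 10×26 integer matrix of rank 9; reducing to Smith normal form yields diagonal entries (1,1,1,1,1,1,1,1,1).

∂_2: C_2 → C_1 maps a triangle to the signed sum of its edges. For instance
  ∂ADJ = DJ − AJ + AD,
  ∂AFJ = FJ − AJ + AF.
The resulting 26×19 matrix has rank 15, and its Smith normal form has invariant factors (1,1,1,1,1,1,1,1,1,1,1,1,1,1,1).

∂_3: C_3 → C_2 sends each 3-simplex σ to the alternating sum Σ_i (−1)^i (σ with its i-th vertex removed). For instance
  ∂ADMN = DMN − AMN + ADN − ADM,
  ∂ADJM = DJM − AJM + ADM − ADJ.
The 19×4 boundary matrix has rank 4 and Smith normal form diag(1,1,1,1).

From H_k ≅ ker(∂_k) / im(∂_{k+1}) we obtain:

  H_0: rank C_0 − rank ∂_1 = 10 − 9 = 1, and the invariant factors of ∂_1 are all 1, so H_0 = Z.
  H_1: rank ker ∂_1 − rank ∂_2 = (26 − 9) − 15 = 2, and the invariant factors of ∂_2 are all 1, so H_1 = Z^2.
  H_2: rank ker ∂_2 − rank ∂_3 = (19 − 15) − 4 = 0, and the invariant factors of ∂_3 are all 1, so H_2 = 0.
  H_3: rank ker ∂_3 − rank ∂_4 = (4 − 4) − 0 = 0, and there is no ∂_4, so H_3 = 0.

As a check, the Euler characteristic is 10 − 26 + 19 − 4 = -1, which agrees with 1 − 2 + 0 − 0 = -1.

Hence the Betti numbers are b_0 = 1, b_1 = 2, b_2 = 0, b_3 = 0.

b_0 = 1, b_1 = 2, b_2 = 0, b_3 = 0.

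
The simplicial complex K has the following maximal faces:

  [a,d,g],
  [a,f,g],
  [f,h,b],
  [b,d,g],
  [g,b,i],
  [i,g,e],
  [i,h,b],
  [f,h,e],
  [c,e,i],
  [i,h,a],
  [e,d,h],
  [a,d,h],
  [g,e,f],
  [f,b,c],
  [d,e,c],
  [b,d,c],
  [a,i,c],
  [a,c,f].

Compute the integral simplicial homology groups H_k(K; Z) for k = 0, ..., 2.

H_0 = Z,  H_1 = Z^2,  H_2 = Z.

K has 9 vertices, 27 edges, 18 triangles.
rank ∂_0 = 0, rank ∂_1 = 8 ⇒ b_0 = 9 − 0 − 8 = 1; all invariant factors of ∂_1 are 1 so no torsion. So H_0 = Z.
rank ∂_1 = 8, rank ∂_2 = 17 ⇒ b_1 = 27 − 8 − 17 = 2; all invariant factors of ∂_2 are 1 so no torsion. So H_1 = Z^2.
rank ∂_2 = 17, rank ∂_3 = 0 ⇒ b_2 = 18 − 17 − 0 = 1. So H_2 = Z.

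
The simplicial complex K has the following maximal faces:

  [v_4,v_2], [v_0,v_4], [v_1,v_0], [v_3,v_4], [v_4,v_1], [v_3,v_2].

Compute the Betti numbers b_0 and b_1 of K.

b_0 = 1, b_1 = 2.

K has 5 vertices, 6 edges.
rank ∂_0 = 0, rank ∂_1 = 4 ⇒ b_0 = 5 − 0 − 4 = 1; all invariant factors of ∂_1 are 1 so no torsion. So H_0 = Z.
rank ∂_1 = 4, rank ∂_2 = 0 ⇒ b_1 = 6 − 4 − 0 = 2. So H_1 = Z^2.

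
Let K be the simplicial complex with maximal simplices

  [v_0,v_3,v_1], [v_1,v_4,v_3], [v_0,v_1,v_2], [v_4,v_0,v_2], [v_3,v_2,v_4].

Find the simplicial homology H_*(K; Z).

K has 5 vertices, 10 edges, 5 triangles.
rank ∂_0 = 0, rank ∂_1 = 4 ⇒ b_0 = 5 − 0 − 4 = 1; all invariant factors of ∂_1 are 1 so no torsion. So H_0 = Z.
rank ∂_1 = 4, rank ∂_2 = 5 ⇒ b_1 = 10 − 4 − 5 = 1; all invariant factors of ∂_2 are 1 so no torsion. So H_1 = Z.
rank ∂_2 = 5, rank ∂_3 = 0 ⇒ b_2 = 5 − 5 − 0 = 0. So H_2 = 0.

H_0 = Z,  H_1 = Z,  H_2 = 0.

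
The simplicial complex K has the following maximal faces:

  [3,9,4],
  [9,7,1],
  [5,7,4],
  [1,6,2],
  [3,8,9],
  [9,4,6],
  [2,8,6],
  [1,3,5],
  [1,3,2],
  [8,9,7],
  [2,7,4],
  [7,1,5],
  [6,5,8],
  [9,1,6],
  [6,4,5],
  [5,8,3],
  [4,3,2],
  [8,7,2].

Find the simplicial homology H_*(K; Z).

H_0 = Z,  H_1 = Z^2,  H_2 = Z.

Take the total order 1 < 2 < 3 < 4 < 5 < 6 < 7 < 8 < 9 on the vertex set. Then K (dimension 2) consists of the simplices:

  0-simplices (9): [1], [2], [3], [4], [5], [6], [7], [8], [9]
  1-simplices (27): (27 of them)
  2-simplices (18): [1,2,3], [1,2,6], [1,3,5], [1,5,7], [1,6,9], [1,7,9], [2,3,4], [2,4,7], [2,6,8], [2,7,8], [3,4,9], [3,5,8], [3,8,9], [4,5,6], [4,5,7], [4,6,9], [5,6,8], [7,8,9]

so the chain groups are C_0 ≅ Z^9, C_1 ≅ Z^27, C_2 ≅ Z^18.

Boundary ∂_1: C_1 → C_0 maps an edge to its endpoints' difference, ∂[p,q] = q − p. For instance
  ∂[2,6] = [6] − [2].
The 9×27 boundary matrix has rank 8 and Smith normal form diag(1,1,1,1,1,1,1,1).

The boundary map ∂_2: C_2 → C_1 acts by ∂[p,q,r] = [q,r] − [p,r] + [p,q]. For instance
  ∂[2,3,4] = [3,4] − [2,4] + [2,3],
  ∂[7,8,9] = [8,9] − [7,9] + [7,8].
The resulting 27×18 matrix has rank 17, and its Smith normal form has invariant factors (1,1,1,1,1,1,1,1,1,1,1,1,1,1,1,1,1).

Computing H_k = (kernel of ∂_k) / (image of ∂_{k+1}):

  H_0: rank C_0 − rank ∂_1 = 9 − 8 = 1, and the invariant factors of ∂_1 are all 1, so H_0 ≅ Z.
  H_1: rank ker ∂_1 − rank ∂_2 = (27 − 8) − 17 = 2, and the invariant factors of ∂_2 are all 1, so H_1 ≅ Z^2.
  H_2: rank ker ∂_2 − rank ∂_3 = (18 − 17) − 0 = 1, and there is no ∂_3, so H_2 ≅ Z.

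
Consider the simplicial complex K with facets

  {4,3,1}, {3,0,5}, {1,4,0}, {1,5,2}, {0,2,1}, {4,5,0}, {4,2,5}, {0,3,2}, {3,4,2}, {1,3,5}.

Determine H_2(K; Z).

We work with the vertex ordering 0 < 1 < 2 < 3 < 4 < 5. The simplices of K, each written with vertices in increasing order, are:

  0-simplices (6): [0], [1], [2], [3], [4], [5]
  1-simplices (15): [0,1], [0,2], [0,3], [0,4], [0,5], [1,2], [1,3], [1,4], [1,5], [2,3], [2,4], [2,5], [3,4], [3,5], [4,5]
  2-simplices (10): [0,1,2], [0,1,4], [0,2,3], [0,3,5], [0,4,5], [1,2,5], [1,3,4], [1,3,5], [2,3,4], [2,4,5]

giving chain groups C_0 ≅ Z^6, C_1 ≅ Z^15, C_2 ≅ Z^10.

Boundary ∂_1: C_1 → C_0 sends each edge [p,q] (with p < q) to q − p. For instance
  ∂[2,3] = [3] − [2].
As a 6×15 matrix over Z this has rank 5, with invariant factors (1,1,1,1,1).

∂_2: C_2 → C_1 maps a triangle to the signed sum of its edges. For instance
  ∂[0,4,5] = [4,5] − [0,5] + [0,4],
  ∂[1,3,5] = [3,5] − [1,5] + [1,3].
The 15×10 boundary matrix has rank 10 and Smith normal form diag(1,1,1,1,1,1,1,1,1,2).

Now H_k = ker ∂_k / im ∂_{k+1}, so:

  H_2: rank ker ∂_2 − rank ∂_3 = (10 − 10) − 0 = 0, and there is no ∂_3, so H_2 = 0.

(K is a triangulation of the real projective plane RP^2.)

H_2 ≅ 0.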